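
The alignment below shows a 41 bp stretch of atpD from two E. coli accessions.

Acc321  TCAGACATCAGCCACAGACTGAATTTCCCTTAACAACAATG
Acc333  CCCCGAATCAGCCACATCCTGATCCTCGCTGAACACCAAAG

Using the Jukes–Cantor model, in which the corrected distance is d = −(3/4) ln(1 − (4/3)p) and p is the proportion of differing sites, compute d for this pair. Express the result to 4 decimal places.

The sequences differ at positions 1 (T/C), 3 (A/C), 4 (G/C), 5 (A/G), 6 (C/A), 17 (G/T), 18 (A/C), 23 (A/T), 24 (T/C), 25 (T/C), 28 (C/G), 31 (T/G), 36 (A/C), 40 (T/A).
p = 14/41 = 0.341463.
d = −0.75 · ln(1 − (4/3)·0.341463) = −0.75 · ln(0.544716) = −0.75 · (-0.607491) = 0.4556.

0.4556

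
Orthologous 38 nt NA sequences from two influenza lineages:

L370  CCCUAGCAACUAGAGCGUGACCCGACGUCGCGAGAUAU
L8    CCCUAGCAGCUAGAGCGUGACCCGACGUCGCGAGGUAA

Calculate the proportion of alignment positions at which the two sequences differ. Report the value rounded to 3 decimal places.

0.079

The sequences differ at positions 9 (A/G), 35 (A/G), 38 (U/A).
There are 3 differences over 38 sites, so p = 3/38 = 0.079.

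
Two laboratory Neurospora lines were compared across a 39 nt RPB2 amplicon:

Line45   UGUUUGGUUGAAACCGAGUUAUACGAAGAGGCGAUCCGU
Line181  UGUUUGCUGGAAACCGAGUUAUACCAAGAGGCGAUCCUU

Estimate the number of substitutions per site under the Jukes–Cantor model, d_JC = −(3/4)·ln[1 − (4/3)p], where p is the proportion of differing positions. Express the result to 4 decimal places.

Differing sites — 7:G/C; 9:U/G; 25:G/C; 38:G/U.
p = 4/39 = 0.102564.
d = −0.75 · ln(1 − (4/3)·0.102564) = −0.75 · ln(0.863248) = −0.75 · (-0.147053) = 0.1103.

0.1103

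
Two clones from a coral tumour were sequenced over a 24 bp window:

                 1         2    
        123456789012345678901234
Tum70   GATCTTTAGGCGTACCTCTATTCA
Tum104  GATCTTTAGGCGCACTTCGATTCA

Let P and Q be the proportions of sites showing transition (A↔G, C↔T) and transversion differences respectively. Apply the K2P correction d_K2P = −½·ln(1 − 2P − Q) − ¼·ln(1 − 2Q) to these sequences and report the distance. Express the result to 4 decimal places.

Mismatches occur at site 13 (T/C, transition), site 16 (C/T, transition), site 19 (T/G, transversion).
Of the 3 differences, 2 transitions and 1 transversion over 24 sites: P = 2/24 = 0.083333, Q = 1/24 = 0.041667.
d = −0.5·ln(0.791667) − 0.25·ln(0.916666) = −0.5·(-0.233614) − 0.25·(-0.087012) = 0.1386.

0.1386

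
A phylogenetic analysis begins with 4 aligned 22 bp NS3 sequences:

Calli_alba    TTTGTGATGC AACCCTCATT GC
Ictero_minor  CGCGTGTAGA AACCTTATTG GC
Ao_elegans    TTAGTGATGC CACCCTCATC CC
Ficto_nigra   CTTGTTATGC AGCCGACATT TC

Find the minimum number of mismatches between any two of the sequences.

Pairwise Hamming distances:
  Calli_alba vs Ictero_minor: 10
  Calli_alba vs Ao_elegans: 4
  Calli_alba vs Ficto_nigra: 6
  Ictero_minor vs Ao_elegans: 12
  Ictero_minor vs Ficto_nigra: 13
  Ao_elegans vs Ficto_nigra: 9
The smallest is 4, between Calli_alba and Ao_elegans.

4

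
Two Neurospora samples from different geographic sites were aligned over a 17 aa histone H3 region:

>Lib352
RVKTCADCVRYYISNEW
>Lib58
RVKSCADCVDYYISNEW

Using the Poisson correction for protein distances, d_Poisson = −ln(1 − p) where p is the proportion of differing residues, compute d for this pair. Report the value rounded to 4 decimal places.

The sequences differ at positions 4 (T/S), 10 (R/D).
p = 2/17 = 0.117647.
d = −ln(1 − 0.117647) = −ln(0.882353) = 0.1252.

0.1252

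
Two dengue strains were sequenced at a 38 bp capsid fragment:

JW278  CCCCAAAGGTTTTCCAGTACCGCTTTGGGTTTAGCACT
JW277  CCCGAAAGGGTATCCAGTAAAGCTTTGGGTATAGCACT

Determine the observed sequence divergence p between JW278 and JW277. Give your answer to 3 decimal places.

0.158

The sequences differ at positions 4 (C/G), 10 (T/G), 12 (T/A), 20 (C/A), 21 (C/A), 31 (T/A).
There are 6 differences over 38 sites, so p = 6/38 = 0.158.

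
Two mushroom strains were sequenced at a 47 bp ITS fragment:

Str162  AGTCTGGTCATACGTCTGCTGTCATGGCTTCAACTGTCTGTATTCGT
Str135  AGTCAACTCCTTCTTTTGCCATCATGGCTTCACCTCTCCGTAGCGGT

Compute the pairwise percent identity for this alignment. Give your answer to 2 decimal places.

Mismatches occur at site 5 (T→A), site 6 (G→A), site 7 (G→C), site 10 (A→C), site 12 (A→T), site 14 (G→T), site 16 (C→T), site 20 (T→C), site 21 (G→A), site 33 (A→C), site 36 (G→C), site 39 (T→C), site 43 (T→G), site 44 (T→C), site 45 (C→G).
32 of the 47 sites match, so the percent identity is 32/47 × 100 = 68.09%.

68.09%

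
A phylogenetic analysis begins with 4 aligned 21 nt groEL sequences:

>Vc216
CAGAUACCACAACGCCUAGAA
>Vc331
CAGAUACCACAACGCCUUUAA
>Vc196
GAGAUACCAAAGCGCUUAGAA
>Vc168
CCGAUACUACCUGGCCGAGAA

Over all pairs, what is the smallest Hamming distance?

2

Pairwise Hamming distances:
  Vc216 vs Vc331: 2
  Vc216 vs Vc196: 4
  Vc216 vs Vc168: 6
  Vc331 vs Vc196: 6
  Vc331 vs Vc168: 8
  Vc196 vs Vc168: 9
The smallest is 2, between Vc216 and Vc331.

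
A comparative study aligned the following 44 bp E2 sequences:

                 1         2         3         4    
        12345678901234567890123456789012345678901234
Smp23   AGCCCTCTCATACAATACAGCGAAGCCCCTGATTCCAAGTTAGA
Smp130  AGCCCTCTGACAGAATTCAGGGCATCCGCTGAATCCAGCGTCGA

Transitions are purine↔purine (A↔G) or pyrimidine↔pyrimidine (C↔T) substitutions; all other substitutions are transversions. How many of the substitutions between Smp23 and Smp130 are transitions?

2

The sequences differ at positions 9 (C/G, transversion), 11 (T/C, transition), 13 (C/G, transversion), 17 (A/T, transversion), 21 (C/G, transversion), 23 (A/C, transversion), 25 (G/T, transversion), 28 (C/G, transversion), 33 (T/A, transversion), 38 (A/G, transition), 39 (G/C, transversion), 40 (T/G, transversion), 42 (A/C, transversion).
Of the 13 differences, 2 transitions and 11 transversions, so the answer is 2.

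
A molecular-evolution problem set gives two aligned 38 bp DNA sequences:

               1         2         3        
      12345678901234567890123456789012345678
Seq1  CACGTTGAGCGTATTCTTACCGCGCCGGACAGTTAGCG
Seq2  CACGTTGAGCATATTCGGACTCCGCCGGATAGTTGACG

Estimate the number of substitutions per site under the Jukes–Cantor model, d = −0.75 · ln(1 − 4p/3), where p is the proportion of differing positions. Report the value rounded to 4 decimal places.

0.2471

Differing sites — 11:G/A; 17:T/G; 18:T/G; 21:C/T; 22:G/C; 30:C/T; 35:A/G; 36:G/A.
p = 8/38 = 0.210526.
d = −0.75 · ln(1 − (4/3)·0.210526) = −0.75 · ln(0.719299) = −0.75 · (-0.329478) = 0.2471.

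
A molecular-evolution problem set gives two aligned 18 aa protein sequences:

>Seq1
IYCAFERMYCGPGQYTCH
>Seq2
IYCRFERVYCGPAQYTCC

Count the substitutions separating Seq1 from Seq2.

The sequences differ at positions 4 (A/R), 8 (M/V), 13 (G/A), 18 (H/C).
That gives 4 mismatches out of 18 aligned sites, so the Hamming distance is 4.

4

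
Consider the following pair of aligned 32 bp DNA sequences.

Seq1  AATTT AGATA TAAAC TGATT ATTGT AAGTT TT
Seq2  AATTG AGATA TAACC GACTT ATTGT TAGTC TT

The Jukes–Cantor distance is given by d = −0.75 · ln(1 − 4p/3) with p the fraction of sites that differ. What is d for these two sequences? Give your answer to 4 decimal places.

Differing sites — 5:T/G; 14:A/C; 16:T/G; 17:G/A; 18:A/C; 26:A/T; 30:T/C.
p = 7/32 = 0.218750.
d = −0.75 · ln(1 − (4/3)·0.218750) = −0.75 · ln(0.708333) = −0.75 · (-0.344841) = 0.2586.

0.2586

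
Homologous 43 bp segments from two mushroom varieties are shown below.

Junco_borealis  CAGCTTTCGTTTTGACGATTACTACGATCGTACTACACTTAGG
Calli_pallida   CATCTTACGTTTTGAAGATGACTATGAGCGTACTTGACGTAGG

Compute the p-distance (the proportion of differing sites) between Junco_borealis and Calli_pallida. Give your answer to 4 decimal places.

0.2093

Differing sites — 3:G/T; 7:T/A; 16:C/A; 20:T/G; 25:C/T; 28:T/G; 35:A/T; 36:C/G; 39:T/G.
There are 9 differences over 43 sites, so p = 9/43 = 0.2093.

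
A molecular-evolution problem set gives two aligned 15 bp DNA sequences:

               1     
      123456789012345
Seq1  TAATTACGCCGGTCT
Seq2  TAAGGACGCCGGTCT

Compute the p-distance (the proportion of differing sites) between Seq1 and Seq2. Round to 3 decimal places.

0.133

Mismatches occur at site 4 (T/G), site 5 (T/G).
There are 2 differences over 15 sites, so p = 2/15 = 0.133.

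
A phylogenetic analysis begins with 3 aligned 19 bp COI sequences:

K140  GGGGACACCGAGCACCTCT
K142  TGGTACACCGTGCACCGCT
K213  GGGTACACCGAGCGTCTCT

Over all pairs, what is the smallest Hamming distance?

Pairwise Hamming distances:
  K140 vs K142: 4
  K140 vs K213: 3
  K142 vs K213: 5
The smallest is 3, between K140 and K213.

3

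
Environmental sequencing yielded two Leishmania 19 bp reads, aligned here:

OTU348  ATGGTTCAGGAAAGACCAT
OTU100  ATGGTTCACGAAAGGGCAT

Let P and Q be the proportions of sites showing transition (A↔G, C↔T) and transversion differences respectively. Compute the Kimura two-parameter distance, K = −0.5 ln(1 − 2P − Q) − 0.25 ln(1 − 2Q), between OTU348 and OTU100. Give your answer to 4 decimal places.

0.1773

Mismatches occur at site 9 (G/C, transversion), site 15 (A/G, transition), site 16 (C/G, transversion).
Of the 3 differences, 1 transition and 2 transversions over 19 sites: P = 1/19 = 0.052632, Q = 2/19 = 0.105263.
d = −0.5·ln(0.789473) − 0.25·ln(0.789474) = −0.5·(-0.236390) − 0.25·(-0.236388) = 0.1773.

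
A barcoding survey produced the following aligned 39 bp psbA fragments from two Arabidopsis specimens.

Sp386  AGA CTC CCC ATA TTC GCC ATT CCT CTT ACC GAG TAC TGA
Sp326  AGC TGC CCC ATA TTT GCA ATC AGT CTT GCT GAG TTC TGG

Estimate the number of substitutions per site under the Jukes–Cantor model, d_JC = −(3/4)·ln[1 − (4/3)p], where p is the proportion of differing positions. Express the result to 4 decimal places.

0.3961

Differing sites — 3:A/C; 4:C/T; 5:T/G; 15:C/T; 18:C/A; 21:T/C; 22:C/A; 23:C/G; 28:A/G; 30:C/T; 35:A/T; 39:A/G.
p = 12/39 = 0.307692.
d = −0.75 · ln(1 − (4/3)·0.307692) = −0.75 · ln(0.589744) = −0.75 · (-0.528067) = 0.3961.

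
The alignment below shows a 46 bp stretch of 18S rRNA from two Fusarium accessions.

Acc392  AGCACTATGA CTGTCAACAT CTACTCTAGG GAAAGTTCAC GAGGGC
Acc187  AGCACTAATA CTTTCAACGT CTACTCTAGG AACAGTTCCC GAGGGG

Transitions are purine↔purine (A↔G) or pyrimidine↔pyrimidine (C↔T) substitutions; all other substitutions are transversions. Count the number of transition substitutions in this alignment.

Mismatches occur at site 8 (T→A, transversion), site 9 (G→T, transversion), site 13 (G→T, transversion), site 19 (A→G, transition), site 31 (G→A, transition), site 33 (A→C, transversion), site 39 (A→C, transversion), site 46 (C→G, transversion).
Of the 8 differences, 2 transitions and 6 transversions, so the answer is 2.

2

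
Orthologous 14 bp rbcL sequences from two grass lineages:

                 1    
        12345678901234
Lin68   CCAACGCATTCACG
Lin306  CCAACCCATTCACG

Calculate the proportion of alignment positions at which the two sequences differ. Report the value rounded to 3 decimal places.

0.071

A single mismatch occurs at site 6 (G↔C).
There are 1 differences over 14 sites, so p = 1/14 = 0.071.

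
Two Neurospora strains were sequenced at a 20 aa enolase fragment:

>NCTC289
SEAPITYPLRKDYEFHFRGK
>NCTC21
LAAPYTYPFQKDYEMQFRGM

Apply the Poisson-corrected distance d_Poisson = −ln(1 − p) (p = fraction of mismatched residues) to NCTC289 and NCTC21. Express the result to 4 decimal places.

Differing sites — 1:S/L; 2:E/A; 5:I/Y; 9:L/F; 10:R/Q; 15:F/M; 16:H/Q; 20:K/M.
p = 8/20 = 0.400000.
d = −ln(1 − 0.400000) = −ln(0.600000) = 0.5108.

0.5108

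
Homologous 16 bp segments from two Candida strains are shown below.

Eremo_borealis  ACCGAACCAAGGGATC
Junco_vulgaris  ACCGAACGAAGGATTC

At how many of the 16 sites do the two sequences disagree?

3

Differing sites — 8:C/G; 13:G/A; 14:A/T.
That gives 3 mismatches out of 16 aligned sites, so the Hamming distance is 3.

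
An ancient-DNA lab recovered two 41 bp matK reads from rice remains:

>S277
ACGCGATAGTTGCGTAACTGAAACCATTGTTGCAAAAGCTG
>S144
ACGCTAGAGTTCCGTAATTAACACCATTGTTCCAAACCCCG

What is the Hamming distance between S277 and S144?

Differing sites — 5:G/T; 7:T/G; 12:G/C; 18:C/T; 20:G/A; 22:A/C; 32:G/C; 37:A/C; 38:G/C; 40:T/C.
That gives 10 mismatches out of 41 aligned sites, so the Hamming distance is 10.

10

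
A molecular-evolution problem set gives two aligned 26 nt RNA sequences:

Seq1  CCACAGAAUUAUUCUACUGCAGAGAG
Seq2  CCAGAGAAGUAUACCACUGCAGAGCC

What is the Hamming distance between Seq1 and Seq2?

6

The sequences differ at positions 4 (C/G), 9 (U/G), 13 (U/A), 15 (U/C), 25 (A/C), 26 (G/C).
That gives 6 mismatches out of 26 aligned sites, so the Hamming distance is 6.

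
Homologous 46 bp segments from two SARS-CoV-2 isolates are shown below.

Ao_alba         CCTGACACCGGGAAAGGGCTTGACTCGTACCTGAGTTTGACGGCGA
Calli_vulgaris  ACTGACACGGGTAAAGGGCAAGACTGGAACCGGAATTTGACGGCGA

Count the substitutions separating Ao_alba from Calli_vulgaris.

9

Mismatches occur at site 1 (C↔A), site 9 (C↔G), site 12 (G↔T), site 20 (T↔A), site 21 (T↔A), site 26 (C↔G), site 28 (T↔A), site 32 (T↔G), site 35 (G↔A).
That gives 9 mismatches out of 46 aligned sites, so the Hamming distance is 9.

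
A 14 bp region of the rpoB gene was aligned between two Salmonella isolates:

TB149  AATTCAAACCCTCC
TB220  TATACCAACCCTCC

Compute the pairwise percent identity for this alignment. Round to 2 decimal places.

78.57%

Differing sites — 1:A/T; 4:T/A; 6:A/C.
11 of the 14 sites match, so the percent identity is 11/14 × 100 = 78.57%.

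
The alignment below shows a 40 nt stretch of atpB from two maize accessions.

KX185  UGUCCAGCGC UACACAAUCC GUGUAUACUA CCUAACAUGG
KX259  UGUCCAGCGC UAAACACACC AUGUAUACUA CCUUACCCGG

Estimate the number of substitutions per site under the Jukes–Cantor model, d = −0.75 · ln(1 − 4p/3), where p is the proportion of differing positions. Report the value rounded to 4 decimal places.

The sequences differ at positions 13 (C/A), 17 (A/C), 18 (U/A), 21 (G/A), 34 (A/U), 37 (A/C), 38 (U/C).
p = 7/40 = 0.175000.
d = −0.75 · ln(1 − (4/3)·0.175000) = −0.75 · ln(0.766667) = −0.75 · (-0.265703) = 0.1993.

0.1993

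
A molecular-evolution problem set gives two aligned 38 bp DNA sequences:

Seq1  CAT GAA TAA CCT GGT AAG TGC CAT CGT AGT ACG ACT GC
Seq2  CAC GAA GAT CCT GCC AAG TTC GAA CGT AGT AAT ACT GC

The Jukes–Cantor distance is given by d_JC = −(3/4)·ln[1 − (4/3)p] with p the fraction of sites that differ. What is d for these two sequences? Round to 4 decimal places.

The sequences differ at positions 3 (T/C), 7 (T/G), 9 (A/T), 14 (G/C), 15 (T/C), 20 (G/T), 22 (C/G), 24 (T/A), 32 (C/A), 33 (G/T).
p = 10/38 = 0.263158.
d = −0.75 · ln(1 − (4/3)·0.263158) = −0.75 · ln(0.649123) = −0.75 · (-0.432133) = 0.3241.

0.3241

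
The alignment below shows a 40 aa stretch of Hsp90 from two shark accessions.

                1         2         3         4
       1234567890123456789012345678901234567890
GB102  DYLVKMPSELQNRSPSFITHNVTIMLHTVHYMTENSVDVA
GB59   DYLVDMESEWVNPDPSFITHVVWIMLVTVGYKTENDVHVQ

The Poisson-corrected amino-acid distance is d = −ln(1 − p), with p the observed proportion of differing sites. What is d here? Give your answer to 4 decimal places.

Mismatches occur at site 5 (K→D), site 7 (P→E), site 10 (L→W), site 11 (Q→V), site 13 (R→P), site 14 (S→D), site 21 (N→V), site 23 (T→W), site 27 (H→V), site 30 (H→G), site 32 (M→K), site 36 (S→D), site 38 (D→H), site 40 (A→Q).
p = 14/40 = 0.350000.
d = −ln(1 − 0.350000) = −ln(0.650000) = 0.4308.

0.4308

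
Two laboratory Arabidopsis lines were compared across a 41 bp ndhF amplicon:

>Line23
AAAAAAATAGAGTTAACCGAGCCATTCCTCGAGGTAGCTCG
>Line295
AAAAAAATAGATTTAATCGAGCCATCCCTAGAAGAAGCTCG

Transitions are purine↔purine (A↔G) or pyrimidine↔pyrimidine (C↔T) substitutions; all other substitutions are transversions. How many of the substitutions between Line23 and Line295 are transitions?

3

The sequences differ at positions 12 (G/T, transversion), 17 (C/T, transition), 26 (T/C, transition), 30 (C/A, transversion), 33 (G/A, transition), 35 (T/A, transversion).
Of the 6 differences, 3 transitions and 3 transversions, so the answer is 3.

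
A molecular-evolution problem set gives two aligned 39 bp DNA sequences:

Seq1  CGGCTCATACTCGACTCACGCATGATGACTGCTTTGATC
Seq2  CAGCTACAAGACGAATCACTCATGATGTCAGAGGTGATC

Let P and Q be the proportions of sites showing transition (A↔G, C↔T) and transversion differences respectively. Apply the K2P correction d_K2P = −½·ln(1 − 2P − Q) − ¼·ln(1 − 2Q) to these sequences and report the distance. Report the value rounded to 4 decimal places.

0.4612

The sequences differ at positions 2 (G/A, transition), 6 (C/A, transversion), 7 (A/C, transversion), 8 (T/A, transversion), 10 (C/G, transversion), 11 (T/A, transversion), 15 (C/A, transversion), 20 (G/T, transversion), 28 (A/T, transversion), 30 (T/A, transversion), 32 (C/A, transversion), 33 (T/G, transversion), 34 (T/G, transversion).
Of the 13 differences, 1 transition and 12 transversions over 39 sites: P = 1/39 = 0.025641, Q = 12/39 = 0.307692.
d = −0.5·ln(0.641026) − 0.25·ln(0.384616) = −0.5·(-0.444685) − 0.25·(-0.955510) = 0.4612.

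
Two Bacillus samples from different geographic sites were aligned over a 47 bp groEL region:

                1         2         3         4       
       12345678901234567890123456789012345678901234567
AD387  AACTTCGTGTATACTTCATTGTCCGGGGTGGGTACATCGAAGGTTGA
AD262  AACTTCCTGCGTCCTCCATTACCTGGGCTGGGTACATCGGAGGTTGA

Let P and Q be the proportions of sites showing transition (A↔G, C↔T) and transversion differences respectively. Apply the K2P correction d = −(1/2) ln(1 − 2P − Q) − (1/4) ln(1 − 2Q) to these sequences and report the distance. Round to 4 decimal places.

Differing sites — 7:G/C (Tv); 10:T/C (Ti); 11:A/G (Ti); 13:A/C (Tv); 16:T/C (Ti); 21:G/A (Ti); 22:T/C (Ti); 24:C/T (Ti); 28:G/C (Tv); 40:A/G (Ti).
Of the 10 differences, 7 transitions and 3 transversions over 47 sites: P = 7/47 = 0.148936, Q = 3/47 = 0.063830.
d = −0.5·ln(0.638298) − 0.25·ln(0.872340) = −0.5·(-0.448950) − 0.25·(-0.136576) = 0.2586.

0.2586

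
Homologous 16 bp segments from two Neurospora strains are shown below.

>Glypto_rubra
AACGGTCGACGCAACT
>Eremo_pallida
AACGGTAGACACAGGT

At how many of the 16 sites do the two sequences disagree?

4

Differing sites — 7:C/A; 11:G/A; 14:A/G; 15:C/G.
That gives 4 mismatches out of 16 aligned sites, so the Hamming distance is 4.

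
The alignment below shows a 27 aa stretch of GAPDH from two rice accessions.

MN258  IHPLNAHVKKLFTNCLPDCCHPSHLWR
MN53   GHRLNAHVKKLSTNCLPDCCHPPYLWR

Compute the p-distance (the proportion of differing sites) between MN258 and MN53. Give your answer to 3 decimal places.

The sequences differ at positions 1 (I/G), 3 (P/R), 12 (F/S), 23 (S/P), 24 (H/Y).
There are 5 differences over 27 sites, so p = 5/27 = 0.185.

0.185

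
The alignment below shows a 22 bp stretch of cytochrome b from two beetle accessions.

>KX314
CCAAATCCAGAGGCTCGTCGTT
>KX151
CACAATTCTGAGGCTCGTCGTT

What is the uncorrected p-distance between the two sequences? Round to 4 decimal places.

The sequences differ at positions 2 (C/A), 3 (A/C), 7 (C/T), 9 (A/T).
There are 4 differences over 22 sites, so p = 4/22 = 0.1818.

0.1818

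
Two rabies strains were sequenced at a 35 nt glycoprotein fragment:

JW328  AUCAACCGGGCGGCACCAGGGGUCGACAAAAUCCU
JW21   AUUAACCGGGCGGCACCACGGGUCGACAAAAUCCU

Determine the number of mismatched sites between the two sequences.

2

Mismatches occur at site 3 (C/U), site 19 (G/C).
That gives 2 mismatches out of 35 aligned sites, so the Hamming distance is 2.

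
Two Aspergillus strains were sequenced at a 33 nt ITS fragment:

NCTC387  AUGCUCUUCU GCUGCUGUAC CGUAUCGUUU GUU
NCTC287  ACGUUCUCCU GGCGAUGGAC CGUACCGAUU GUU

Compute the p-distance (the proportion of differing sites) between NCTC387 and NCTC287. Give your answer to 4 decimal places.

Mismatches occur at site 2 (U→C), site 4 (C→U), site 8 (U→C), site 12 (C→G), site 13 (U→C), site 15 (C→A), site 18 (U→G), site 25 (U→C), site 28 (U→A).
There are 9 differences over 33 sites, so p = 9/33 = 0.2727.

0.2727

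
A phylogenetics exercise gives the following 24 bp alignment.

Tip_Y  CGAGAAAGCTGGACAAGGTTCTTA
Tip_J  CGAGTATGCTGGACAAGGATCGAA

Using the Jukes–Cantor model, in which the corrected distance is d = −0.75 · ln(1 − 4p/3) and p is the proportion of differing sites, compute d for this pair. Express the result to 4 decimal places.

0.2441

The sequences differ at positions 5 (A/T), 7 (A/T), 19 (T/A), 22 (T/G), 23 (T/A).
p = 5/24 = 0.208333.
d = −0.75 · ln(1 − (4/3)·0.208333) = −0.75 · ln(0.722223) = −0.75 · (-0.325421) = 0.2441.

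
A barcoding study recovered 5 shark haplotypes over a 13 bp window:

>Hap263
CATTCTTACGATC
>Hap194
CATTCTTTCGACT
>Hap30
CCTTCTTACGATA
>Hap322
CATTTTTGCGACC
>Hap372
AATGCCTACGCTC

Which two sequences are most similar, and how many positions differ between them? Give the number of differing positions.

Pairwise Hamming distances:
  Hap263 vs Hap194: 3
  Hap263 vs Hap30: 2
  Hap263 vs Hap322: 3
  Hap263 vs Hap372: 4
  Hap194 vs Hap30: 4
  Hap194 vs Hap322: 3
  Hap194 vs Hap372: 7
  Hap30 vs Hap322: 5
  Hap30 vs Hap372: 6
  Hap322 vs Hap372: 7
The smallest is 2, between Hap263 and Hap30.

2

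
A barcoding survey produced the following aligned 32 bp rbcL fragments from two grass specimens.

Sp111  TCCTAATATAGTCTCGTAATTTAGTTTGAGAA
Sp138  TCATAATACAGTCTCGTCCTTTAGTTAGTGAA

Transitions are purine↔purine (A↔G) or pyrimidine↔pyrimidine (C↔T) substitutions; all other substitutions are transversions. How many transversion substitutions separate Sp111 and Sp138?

5

Differing sites — 3:C/A (Tv); 9:T/C (Ti); 18:A/C (Tv); 19:A/C (Tv); 27:T/A (Tv); 29:A/T (Tv).
Of the 6 differences, 1 transition and 5 transversions, so the answer is 5.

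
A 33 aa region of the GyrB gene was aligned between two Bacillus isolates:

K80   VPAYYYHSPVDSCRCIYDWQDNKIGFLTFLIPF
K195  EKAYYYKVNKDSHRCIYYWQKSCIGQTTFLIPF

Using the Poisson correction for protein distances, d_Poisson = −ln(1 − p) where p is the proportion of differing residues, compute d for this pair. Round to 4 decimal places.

0.5008

The sequences differ at positions 1 (V/E), 2 (P/K), 7 (H/K), 8 (S/V), 9 (P/N), 10 (V/K), 13 (C/H), 18 (D/Y), 21 (D/K), 22 (N/S), 23 (K/C), 26 (F/Q), 27 (L/T).
p = 13/33 = 0.393939.
d = −ln(1 − 0.393939) = −ln(0.606061) = 0.5008.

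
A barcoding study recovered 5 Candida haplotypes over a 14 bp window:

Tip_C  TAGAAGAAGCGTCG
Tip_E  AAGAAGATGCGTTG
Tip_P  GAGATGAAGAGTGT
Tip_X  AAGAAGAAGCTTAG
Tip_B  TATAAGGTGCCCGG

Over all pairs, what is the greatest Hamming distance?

9

Pairwise Hamming distances:
  Tip_C vs Tip_E: 3
  Tip_C vs Tip_P: 5
  Tip_C vs Tip_X: 3
  Tip_C vs Tip_B: 6
  Tip_E vs Tip_P: 6
  Tip_E vs Tip_X: 3
  Tip_E vs Tip_B: 6
  Tip_P vs Tip_X: 6
  Tip_P vs Tip_B: 9
  Tip_X vs Tip_B: 7
The largest is 9, between Tip_P and Tip_B.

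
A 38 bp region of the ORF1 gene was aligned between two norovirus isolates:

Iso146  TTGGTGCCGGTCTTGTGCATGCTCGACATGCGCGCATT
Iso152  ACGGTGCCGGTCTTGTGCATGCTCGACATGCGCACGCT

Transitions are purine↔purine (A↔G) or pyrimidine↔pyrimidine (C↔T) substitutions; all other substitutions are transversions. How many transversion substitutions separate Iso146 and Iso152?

1

The sequences differ at positions 1 (T/A, transversion), 2 (T/C, transition), 34 (G/A, transition), 36 (A/G, transition), 37 (T/C, transition).
Of the 5 differences, 4 transitions and 1 transversion, so the answer is 1.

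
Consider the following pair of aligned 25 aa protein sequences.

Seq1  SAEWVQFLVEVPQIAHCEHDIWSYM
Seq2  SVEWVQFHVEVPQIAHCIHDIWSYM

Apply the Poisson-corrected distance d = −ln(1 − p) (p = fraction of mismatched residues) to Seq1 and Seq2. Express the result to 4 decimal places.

Differing sites — 2:A/V; 8:L/H; 18:E/I.
p = 3/25 = 0.120000.
d = −ln(1 − 0.120000) = −ln(0.880000) = 0.1278.

0.1278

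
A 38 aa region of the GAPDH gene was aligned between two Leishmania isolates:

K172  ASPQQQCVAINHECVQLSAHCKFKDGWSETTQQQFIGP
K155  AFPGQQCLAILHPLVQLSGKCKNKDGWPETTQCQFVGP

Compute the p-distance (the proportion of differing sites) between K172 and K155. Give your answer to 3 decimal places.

0.316

Differing sites — 2:S/F; 4:Q/G; 8:V/L; 11:N/L; 13:E/P; 14:C/L; 19:A/G; 20:H/K; 23:F/N; 28:S/P; 33:Q/C; 36:I/V.
There are 12 differences over 38 sites, so p = 12/38 = 0.316.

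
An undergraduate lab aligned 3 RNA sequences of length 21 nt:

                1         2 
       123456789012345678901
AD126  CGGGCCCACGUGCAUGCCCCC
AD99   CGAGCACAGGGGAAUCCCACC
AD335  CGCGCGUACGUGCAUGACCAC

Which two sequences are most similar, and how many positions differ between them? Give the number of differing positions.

Pairwise Hamming distances:
  AD126 vs AD99: 7
  AD126 vs AD335: 5
  AD99 vs AD335: 10
The smallest is 5, between AD126 and AD335.

5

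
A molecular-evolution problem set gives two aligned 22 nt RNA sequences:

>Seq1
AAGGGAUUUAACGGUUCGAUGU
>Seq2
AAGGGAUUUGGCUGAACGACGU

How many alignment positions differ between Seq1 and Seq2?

The sequences differ at positions 10 (A/G), 11 (A/G), 13 (G/U), 15 (U/A), 16 (U/A), 20 (U/C).
That gives 6 mismatches out of 22 aligned sites, so the Hamming distance is 6.

6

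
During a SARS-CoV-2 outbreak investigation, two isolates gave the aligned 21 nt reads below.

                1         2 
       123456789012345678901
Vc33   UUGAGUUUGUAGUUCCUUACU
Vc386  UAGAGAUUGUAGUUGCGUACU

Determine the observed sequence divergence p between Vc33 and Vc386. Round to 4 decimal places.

0.1905

Mismatches occur at site 2 (U/A), site 6 (U/A), site 15 (C/G), site 17 (U/G).
There are 4 differences over 21 sites, so p = 4/21 = 0.1905.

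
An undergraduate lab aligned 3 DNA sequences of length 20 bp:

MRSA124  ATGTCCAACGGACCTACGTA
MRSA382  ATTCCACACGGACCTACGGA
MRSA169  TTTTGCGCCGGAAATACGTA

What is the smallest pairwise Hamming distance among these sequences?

5

Pairwise Hamming distances:
  MRSA124 vs MRSA382: 5
  MRSA124 vs MRSA169: 7
  MRSA382 vs MRSA169: 9
The smallest is 5, between MRSA124 and MRSA382.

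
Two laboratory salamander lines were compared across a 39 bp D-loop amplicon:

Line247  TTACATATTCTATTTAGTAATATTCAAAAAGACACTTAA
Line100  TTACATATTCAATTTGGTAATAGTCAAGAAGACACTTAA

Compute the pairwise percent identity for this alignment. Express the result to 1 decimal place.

The sequences differ at positions 11 (T/A), 16 (A/G), 23 (T/G), 28 (A/G).
35 of the 39 sites match, so the percent identity is 35/39 × 100 = 89.7%.

89.7%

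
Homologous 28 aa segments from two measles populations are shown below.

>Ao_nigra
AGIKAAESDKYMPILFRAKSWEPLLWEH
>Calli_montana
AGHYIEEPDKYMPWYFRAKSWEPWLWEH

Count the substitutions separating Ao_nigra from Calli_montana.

The sequences differ at positions 3 (I/H), 4 (K/Y), 5 (A/I), 6 (A/E), 8 (S/P), 14 (I/W), 15 (L/Y), 24 (L/W).
That gives 8 mismatches out of 28 aligned sites, so the Hamming distance is 8.

8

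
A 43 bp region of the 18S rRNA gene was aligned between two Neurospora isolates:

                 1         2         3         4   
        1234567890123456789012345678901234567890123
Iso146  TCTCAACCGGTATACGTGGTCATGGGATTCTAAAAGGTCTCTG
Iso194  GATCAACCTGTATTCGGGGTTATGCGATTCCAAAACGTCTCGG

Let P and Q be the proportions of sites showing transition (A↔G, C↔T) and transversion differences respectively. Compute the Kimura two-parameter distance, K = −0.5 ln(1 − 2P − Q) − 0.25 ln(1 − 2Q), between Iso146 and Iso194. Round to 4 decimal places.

0.2799

The sequences differ at positions 1 (T/G, transversion), 2 (C/A, transversion), 9 (G/T, transversion), 14 (A/T, transversion), 17 (T/G, transversion), 21 (C/T, transition), 25 (G/C, transversion), 31 (T/C, transition), 36 (G/C, transversion), 42 (T/G, transversion).
Of the 10 differences, 2 transitions and 8 transversions over 43 sites: P = 2/43 = 0.046512, Q = 8/43 = 0.186047.
d = −0.5·ln(0.720929) − 0.25·ln(0.627906) = −0.5·(-0.327215) − 0.25·(-0.465365) = 0.2799.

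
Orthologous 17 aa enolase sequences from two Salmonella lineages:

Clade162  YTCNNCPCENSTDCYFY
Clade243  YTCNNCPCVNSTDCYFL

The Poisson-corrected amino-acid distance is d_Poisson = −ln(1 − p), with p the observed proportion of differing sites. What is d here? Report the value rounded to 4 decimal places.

Mismatches occur at site 9 (E/V), site 17 (Y/L).
p = 2/17 = 0.117647.
d = −ln(1 − 0.117647) = −ln(0.882353) = 0.1252.

0.1252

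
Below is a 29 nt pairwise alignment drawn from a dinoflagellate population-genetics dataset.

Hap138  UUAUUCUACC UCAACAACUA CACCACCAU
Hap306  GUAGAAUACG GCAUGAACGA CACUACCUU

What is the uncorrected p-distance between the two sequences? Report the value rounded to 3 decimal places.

The sequences differ at positions 1 (U/G), 4 (U/G), 5 (U/A), 6 (C/A), 10 (C/G), 11 (U/G), 14 (A/U), 15 (C/G), 19 (U/G), 24 (C/U), 28 (A/U).
There are 11 differences over 29 sites, so p = 11/29 = 0.379.

0.379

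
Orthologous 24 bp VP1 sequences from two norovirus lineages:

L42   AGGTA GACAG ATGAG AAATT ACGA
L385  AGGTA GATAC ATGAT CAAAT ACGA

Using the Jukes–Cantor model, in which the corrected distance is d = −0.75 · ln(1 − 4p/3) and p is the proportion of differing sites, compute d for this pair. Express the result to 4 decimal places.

0.2441

Mismatches occur at site 8 (C/T), site 10 (G/C), site 15 (G/T), site 16 (A/C), site 19 (T/A).
p = 5/24 = 0.208333.
d = −0.75 · ln(1 − (4/3)·0.208333) = −0.75 · ln(0.722223) = −0.75 · (-0.325421) = 0.2441.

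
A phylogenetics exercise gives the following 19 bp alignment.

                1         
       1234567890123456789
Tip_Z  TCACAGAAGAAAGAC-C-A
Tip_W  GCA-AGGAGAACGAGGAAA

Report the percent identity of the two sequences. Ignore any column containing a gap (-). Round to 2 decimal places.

Excluding the 3 gap columns leaves 16 comparable sites.
Differing sites — 1:T/G; 7:A/G; 12:A/C; 15:C/G; 17:C/A.
11 of the 16 comparable sites match, so the percent identity is 11/16 × 100 = 68.75%.

68.75%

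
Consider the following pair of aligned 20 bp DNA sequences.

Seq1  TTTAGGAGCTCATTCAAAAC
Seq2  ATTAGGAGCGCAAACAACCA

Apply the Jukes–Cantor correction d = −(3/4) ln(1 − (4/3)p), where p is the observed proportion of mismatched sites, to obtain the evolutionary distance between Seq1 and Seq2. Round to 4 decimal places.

Differing sites — 1:T/A; 10:T/G; 13:T/A; 14:T/A; 18:A/C; 19:A/C; 20:C/A.
p = 7/20 = 0.350000.
d = −0.75 · ln(1 − (4/3)·0.350000) = −0.75 · ln(0.533333) = −0.75 · (-0.628609) = 0.4715.

0.4715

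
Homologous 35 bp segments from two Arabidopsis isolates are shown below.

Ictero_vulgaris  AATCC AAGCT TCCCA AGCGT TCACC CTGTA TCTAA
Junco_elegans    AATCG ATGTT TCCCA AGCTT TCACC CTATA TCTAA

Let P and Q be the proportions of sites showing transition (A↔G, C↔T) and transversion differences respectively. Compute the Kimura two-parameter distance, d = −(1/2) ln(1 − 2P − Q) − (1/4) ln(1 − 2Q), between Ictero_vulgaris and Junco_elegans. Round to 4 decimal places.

Differing sites — 5:C/G (Tv); 7:A/T (Tv); 9:C/T (Ti); 19:G/T (Tv); 28:G/A (Ti).
Of the 5 differences, 2 transitions and 3 transversions over 35 sites: P = 2/35 = 0.057143, Q = 3/35 = 0.085714.
d = −0.5·ln(0.800000) − 0.25·ln(0.828572) = −0.5·(-0.223144) − 0.25·(-0.188052) = 0.1586.

0.1586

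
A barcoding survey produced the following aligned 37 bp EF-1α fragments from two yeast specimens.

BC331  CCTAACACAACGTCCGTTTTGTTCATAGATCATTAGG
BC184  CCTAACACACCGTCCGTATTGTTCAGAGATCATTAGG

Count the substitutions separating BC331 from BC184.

Mismatches occur at site 10 (A↔C), site 18 (T↔A), site 26 (T↔G).
That gives 3 mismatches out of 37 aligned sites, so the Hamming distance is 3.

3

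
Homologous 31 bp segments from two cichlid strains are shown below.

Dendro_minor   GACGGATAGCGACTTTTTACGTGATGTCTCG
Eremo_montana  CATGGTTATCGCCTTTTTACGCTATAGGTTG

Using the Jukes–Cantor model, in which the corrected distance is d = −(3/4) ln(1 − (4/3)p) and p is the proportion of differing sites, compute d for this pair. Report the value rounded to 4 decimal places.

Mismatches occur at site 1 (G→C), site 3 (C→T), site 6 (A→T), site 9 (G→T), site 12 (A→C), site 22 (T→C), site 23 (G→T), site 26 (G→A), site 27 (T→G), site 28 (C→G), site 30 (C→T).
p = 11/31 = 0.354839.
d = −0.75 · ln(1 − (4/3)·0.354839) = −0.75 · ln(0.526881) = −0.75 · (-0.640781) = 0.4806.

0.4806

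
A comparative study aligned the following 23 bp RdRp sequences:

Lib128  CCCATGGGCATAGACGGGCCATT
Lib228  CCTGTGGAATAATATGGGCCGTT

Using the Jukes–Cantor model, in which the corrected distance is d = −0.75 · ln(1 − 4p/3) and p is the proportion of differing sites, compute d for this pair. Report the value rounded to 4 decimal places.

0.5532

Mismatches occur at site 3 (C→T), site 4 (A→G), site 8 (G→A), site 9 (C→A), site 10 (A→T), site 11 (T→A), site 13 (G→T), site 15 (C→T), site 21 (A→G).
p = 9/23 = 0.391304.
d = −0.75 · ln(1 − (4/3)·0.391304) = −0.75 · ln(0.478261) = −0.75 · (-0.737599) = 0.5532.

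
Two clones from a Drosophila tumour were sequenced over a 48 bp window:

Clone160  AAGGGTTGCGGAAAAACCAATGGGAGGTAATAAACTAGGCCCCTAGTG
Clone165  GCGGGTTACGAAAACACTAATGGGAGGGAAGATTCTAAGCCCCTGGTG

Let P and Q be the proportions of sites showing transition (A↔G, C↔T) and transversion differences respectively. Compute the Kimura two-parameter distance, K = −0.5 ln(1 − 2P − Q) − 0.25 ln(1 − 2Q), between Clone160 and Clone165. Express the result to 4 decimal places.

0.3069

Mismatches occur at site 1 (A↔G, transition), site 2 (A↔C, transversion), site 8 (G↔A, transition), site 11 (G↔A, transition), site 15 (A↔C, transversion), site 18 (C↔T, transition), site 28 (T↔G, transversion), site 31 (T↔G, transversion), site 33 (A↔T, transversion), site 34 (A↔T, transversion), site 38 (G↔A, transition), site 45 (A↔G, transition).
Of the 12 differences, 6 transitions and 6 transversions over 48 sites: P = 6/48 = 0.125000, Q = 6/48 = 0.125000.
d = −0.5·ln(0.625000) − 0.25·ln(0.750000) = −0.5·(-0.470004) − 0.25·(-0.287682) = 0.3069.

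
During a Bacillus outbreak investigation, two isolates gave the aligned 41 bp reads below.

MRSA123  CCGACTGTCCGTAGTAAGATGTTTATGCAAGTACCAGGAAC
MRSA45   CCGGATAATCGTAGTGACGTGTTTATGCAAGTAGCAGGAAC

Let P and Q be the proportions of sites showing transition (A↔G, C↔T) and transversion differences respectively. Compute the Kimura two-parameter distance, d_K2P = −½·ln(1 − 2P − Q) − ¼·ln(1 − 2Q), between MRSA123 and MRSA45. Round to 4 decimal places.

0.2631

Differing sites — 4:A/G (Ti); 5:C/A (Tv); 7:G/A (Ti); 8:T/A (Tv); 9:C/T (Ti); 16:A/G (Ti); 18:G/C (Tv); 19:A/G (Ti); 34:C/G (Tv).
Of the 9 differences, 5 transitions and 4 transversions over 41 sites: P = 5/41 = 0.121951, Q = 4/41 = 0.097561.
d = −0.5·ln(0.658537) − 0.25·ln(0.804878) = −0.5·(-0.417735) − 0.25·(-0.217065) = 0.2631.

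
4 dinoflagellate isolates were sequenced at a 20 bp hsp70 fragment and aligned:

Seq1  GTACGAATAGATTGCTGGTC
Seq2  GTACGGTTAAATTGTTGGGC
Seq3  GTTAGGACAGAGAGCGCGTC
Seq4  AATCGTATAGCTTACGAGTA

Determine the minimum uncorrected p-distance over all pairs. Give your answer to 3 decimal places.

Pairwise Hamming distances:
  Seq1 vs Seq2: 5
  Seq1 vs Seq3: 8
  Seq1 vs Seq4: 9
  Seq2 vs Seq3: 11
  Seq2 vs Seq4: 13
  Seq3 vs Seq4: 11
The smallest is 5 mismatches, between Seq1 and Seq2; p = 5/20 = 0.250.

0.250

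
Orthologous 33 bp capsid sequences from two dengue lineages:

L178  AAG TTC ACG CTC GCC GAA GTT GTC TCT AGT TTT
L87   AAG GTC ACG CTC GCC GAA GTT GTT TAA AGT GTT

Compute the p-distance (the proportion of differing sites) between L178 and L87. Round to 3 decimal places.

Differing sites — 4:T/G; 24:C/T; 26:C/A; 27:T/A; 31:T/G.
There are 5 differences over 33 sites, so p = 5/33 = 0.152.

0.152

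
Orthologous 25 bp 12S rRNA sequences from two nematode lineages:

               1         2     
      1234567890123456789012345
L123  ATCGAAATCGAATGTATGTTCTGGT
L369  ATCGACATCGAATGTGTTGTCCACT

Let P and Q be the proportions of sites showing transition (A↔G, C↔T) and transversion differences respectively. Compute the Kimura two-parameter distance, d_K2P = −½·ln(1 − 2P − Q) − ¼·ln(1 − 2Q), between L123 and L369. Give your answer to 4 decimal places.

Mismatches occur at site 6 (A↔C, transversion), site 16 (A↔G, transition), site 18 (G↔T, transversion), site 19 (T↔G, transversion), site 22 (T↔C, transition), site 23 (G↔A, transition), site 24 (G↔C, transversion).
Of the 7 differences, 3 transitions and 4 transversions over 25 sites: P = 3/25 = 0.120000, Q = 4/25 = 0.160000.
d = −0.5·ln(0.600000) − 0.25·ln(0.680000) = −0.5·(-0.510826) − 0.25·(-0.385662) = 0.3518.

0.3518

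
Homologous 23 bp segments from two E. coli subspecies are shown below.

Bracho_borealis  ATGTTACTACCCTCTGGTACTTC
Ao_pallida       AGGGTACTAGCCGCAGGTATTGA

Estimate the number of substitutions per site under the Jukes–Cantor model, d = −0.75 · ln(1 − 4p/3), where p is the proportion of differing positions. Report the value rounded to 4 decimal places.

0.4674

The sequences differ at positions 2 (T/G), 4 (T/G), 10 (C/G), 13 (T/G), 15 (T/A), 20 (C/T), 22 (T/G), 23 (C/A).
p = 8/23 = 0.347826.
d = −0.75 · ln(1 − (4/3)·0.347826) = −0.75 · ln(0.536232) = −0.75 · (-0.623188) = 0.4674.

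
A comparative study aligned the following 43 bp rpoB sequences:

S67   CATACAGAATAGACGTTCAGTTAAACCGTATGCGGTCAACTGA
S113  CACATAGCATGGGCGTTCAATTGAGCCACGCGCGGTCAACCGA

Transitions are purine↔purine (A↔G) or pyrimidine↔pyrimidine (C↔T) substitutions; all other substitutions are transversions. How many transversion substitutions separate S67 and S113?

The sequences differ at positions 3 (T/C, transition), 5 (C/T, transition), 8 (A/C, transversion), 11 (A/G, transition), 13 (A/G, transition), 20 (G/A, transition), 23 (A/G, transition), 25 (A/G, transition), 28 (G/A, transition), 29 (T/C, transition), 30 (A/G, transition), 31 (T/C, transition), 41 (T/C, transition).
Of the 13 differences, 12 transitions and 1 transversion, so the answer is 1.

1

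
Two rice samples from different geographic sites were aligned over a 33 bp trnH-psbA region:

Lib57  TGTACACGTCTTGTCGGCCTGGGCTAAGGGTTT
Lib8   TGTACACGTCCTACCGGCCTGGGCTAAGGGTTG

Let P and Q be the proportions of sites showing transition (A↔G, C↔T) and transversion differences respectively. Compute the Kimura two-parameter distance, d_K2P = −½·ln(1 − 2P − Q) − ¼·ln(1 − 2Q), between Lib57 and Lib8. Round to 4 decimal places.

The sequences differ at positions 11 (T/C, transition), 13 (G/A, transition), 14 (T/C, transition), 33 (T/G, transversion).
Of the 4 differences, 3 transitions and 1 transversion over 33 sites: P = 3/33 = 0.090909, Q = 1/33 = 0.030303.
d = −0.5·ln(0.787879) − 0.25·ln(0.939394) = −0.5·(-0.238411) − 0.25·(-0.062520) = 0.1348.

0.1348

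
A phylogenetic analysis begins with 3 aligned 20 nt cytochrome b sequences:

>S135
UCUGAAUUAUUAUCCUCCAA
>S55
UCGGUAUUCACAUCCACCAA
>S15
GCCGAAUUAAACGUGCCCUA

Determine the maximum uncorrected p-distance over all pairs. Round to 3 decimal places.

Pairwise Hamming distances:
  S135 vs S55: 6
  S135 vs S15: 10
  S55 vs S15: 11
The largest is 11 mismatches, between S55 and S15; p = 11/20 = 0.550.

0.550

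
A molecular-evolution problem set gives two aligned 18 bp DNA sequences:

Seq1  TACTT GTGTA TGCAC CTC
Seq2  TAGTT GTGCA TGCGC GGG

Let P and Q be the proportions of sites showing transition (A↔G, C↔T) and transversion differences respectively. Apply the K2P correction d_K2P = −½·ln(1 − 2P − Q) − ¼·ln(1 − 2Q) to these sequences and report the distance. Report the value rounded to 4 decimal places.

Differing sites — 3:C/G (Tv); 9:T/C (Ti); 14:A/G (Ti); 16:C/G (Tv); 17:T/G (Tv); 18:C/G (Tv).
Of the 6 differences, 2 transitions and 4 transversions over 18 sites: P = 2/18 = 0.111111, Q = 4/18 = 0.222222.
d = −0.5·ln(0.555556) − 0.25·ln(0.555556) = −0.5·(-0.587786) − 0.25·(-0.587786) = 0.4408.

0.4408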